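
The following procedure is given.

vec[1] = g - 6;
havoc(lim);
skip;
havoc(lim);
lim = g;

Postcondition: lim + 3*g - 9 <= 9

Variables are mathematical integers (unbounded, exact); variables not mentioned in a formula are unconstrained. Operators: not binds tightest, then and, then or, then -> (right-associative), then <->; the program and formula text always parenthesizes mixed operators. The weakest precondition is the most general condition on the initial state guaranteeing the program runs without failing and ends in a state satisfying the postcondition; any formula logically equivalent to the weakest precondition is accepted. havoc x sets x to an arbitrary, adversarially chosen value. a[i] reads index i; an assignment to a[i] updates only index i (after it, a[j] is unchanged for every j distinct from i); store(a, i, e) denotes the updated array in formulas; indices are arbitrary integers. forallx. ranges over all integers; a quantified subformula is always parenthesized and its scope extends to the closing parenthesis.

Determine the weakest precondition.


Working backward. After the program, the postcondition lim + 3*g - 9 <= 9 must hold; in canonical form it is 3*g + lim <= 18.
Before lim := g: 4*g <= 18
Before havoc lim: 4*g <= 18
Before skip: 4*g <= 18
Before havoc lim: 4*g <= 18
Before vec[1] := g - 6: 4*g <= 18
Answer: WP = 4*g <= 18


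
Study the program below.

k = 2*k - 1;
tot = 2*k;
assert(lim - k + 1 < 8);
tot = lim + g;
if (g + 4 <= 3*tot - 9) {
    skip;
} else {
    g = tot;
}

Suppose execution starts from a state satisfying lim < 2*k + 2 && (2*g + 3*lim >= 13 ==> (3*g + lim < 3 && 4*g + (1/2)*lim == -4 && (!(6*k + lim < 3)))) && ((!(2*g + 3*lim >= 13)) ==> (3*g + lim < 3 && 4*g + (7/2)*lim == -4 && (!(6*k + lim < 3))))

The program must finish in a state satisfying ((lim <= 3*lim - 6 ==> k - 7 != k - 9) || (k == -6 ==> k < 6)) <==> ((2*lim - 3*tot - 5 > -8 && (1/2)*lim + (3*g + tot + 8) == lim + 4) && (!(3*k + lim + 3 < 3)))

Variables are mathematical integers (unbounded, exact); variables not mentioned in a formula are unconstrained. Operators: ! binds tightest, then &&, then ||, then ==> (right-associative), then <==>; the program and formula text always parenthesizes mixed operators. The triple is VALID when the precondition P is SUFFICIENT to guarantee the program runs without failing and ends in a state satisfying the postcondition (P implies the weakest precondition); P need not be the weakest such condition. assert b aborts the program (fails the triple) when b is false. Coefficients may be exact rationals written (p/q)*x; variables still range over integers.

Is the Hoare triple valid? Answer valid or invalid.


Working backward. After the program, the postcondition ((lim <= 3*lim - 6 ==> k - 7 != k - 9) || (k == -6 ==> k < 6)) <==> ((2*lim - 3*tot - 5 > -8 && (1/2)*lim + (3*g + tot + 8) == lim + 4) && (!(3*k + lim + 3 < 3))) must hold; in canonical form it is 2*lim > 3*tot - 3 && 3*g + tot == (1/2)*lim - 4 && (!(3*k + lim < 0)).
Then branch requires 2*lim > 3*tot - 3 && 3*g + tot == (1/2)*lim - 4 && (!(3*k + lim < 0)); else branch requires 2*lim > 3*tot - 3 && 4*tot == (1/2)*lim - 4 && (!(3*k + lim < 0)).
Before the if: (g <= 3*tot - 13 ==> (2*lim > 3*tot - 3 && 3*g + tot == (1/2)*lim - 4 && (!(3*k + lim < 0)))) && ((!(g <= 3*tot - 13)) ==> (2*lim > 3*tot - 3 && 4*tot == (1/2)*lim - 4 && (!(3*k + lim < 0))))
Before tot := lim + g: (2*g + 3*lim >= 13 ==> (3*g + lim < 3 && 4*g + (1/2)*lim == -4 && (!(3*k + lim < 0)))) && ((!(2*g + 3*lim >= 13)) ==> (3*g + lim < 3 && 4*g + (7/2)*lim == -4 && (!(3*k + lim < 0))))
Before assert lim - k + 1 < 8: lim < k + 7 && (2*g + 3*lim >= 13 ==> (3*g + lim < 3 && 4*g + (1/2)*lim == -4 && (!(3*k + lim < 0)))) && ((!(2*g + 3*lim >= 13)) ==> (3*g + lim < 3 && 4*g + (7/2)*lim == -4 && (!(3*k + lim < 0))))
Before tot := 2*k: lim < k + 7 && (2*g + 3*lim >= 13 ==> (3*g + lim < 3 && 4*g + (1/2)*lim == -4 && (!(3*k + lim < 0)))) && ((!(2*g + 3*lim >= 13)) ==> (3*g + lim < 3 && 4*g + (7/2)*lim == -4 && (!(3*k + lim < 0))))
Before k := 2*k - 1: lim < 2*k + 6 && (2*g + 3*lim >= 13 ==> (3*g + lim < 3 && 4*g + (1/2)*lim == -4 && (!(6*k + lim < 3)))) && ((!(2*g + 3*lim >= 13)) ==> (3*g + lim < 3 && 4*g + (7/2)*lim == -4 && (!(6*k + lim < 3))))
The weakest precondition is lim < 2*k + 6 && (2*g + 3*lim >= 13 ==> (3*g + lim < 3 && 4*g + (1/2)*lim == -4 && (!(6*k + lim < 3)))) && ((!(2*g + 3*lim >= 13)) ==> (3*g + lim < 3 && 4*g + (7/2)*lim == -4 && (!(6*k + lim < 3)))).
Check whether lim < 2*k + 2 && (2*g + 3*lim >= 13 ==> (3*g + lim < 3 && 4*g + (1/2)*lim == -4 && (!(6*k + lim < 3)))) && ((!(2*g + 3*lim >= 13)) ==> (3*g + lim < 3 && 4*g + (7/2)*lim == -4 && (!(6*k + lim < 3)))) implies it.
Every state satisfying the precondition satisfies the weakest precondition: the implication holds.
Answer: valid


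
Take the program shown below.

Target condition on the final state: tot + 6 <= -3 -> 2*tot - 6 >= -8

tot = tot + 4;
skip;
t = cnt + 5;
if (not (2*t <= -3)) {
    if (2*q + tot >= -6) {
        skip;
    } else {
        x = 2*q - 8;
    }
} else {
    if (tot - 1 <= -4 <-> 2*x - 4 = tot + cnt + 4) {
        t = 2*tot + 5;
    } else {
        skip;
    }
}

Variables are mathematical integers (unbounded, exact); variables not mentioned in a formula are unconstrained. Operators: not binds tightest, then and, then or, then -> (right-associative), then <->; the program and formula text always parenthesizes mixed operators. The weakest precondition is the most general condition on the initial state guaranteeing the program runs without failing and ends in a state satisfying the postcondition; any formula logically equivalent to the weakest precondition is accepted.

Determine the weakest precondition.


Working backward. After the program, the postcondition tot + 6 <= -3 -> 2*tot - 6 >= -8 must hold; in canonical form it is tot <= -9 -> 2*tot >= -2.
Then branch requires (2*q + tot >= -6 -> (tot <= -9 -> 2*tot >= -2)) and ((not (2*q + tot >= -6)) -> (tot <= -9 -> 2*tot >= -2)); else branch requires ((tot <= -3 <-> 2*x = cnt + tot + 8) -> (tot <= -9 -> 2*tot >= -2)) and ((not (tot <= -3 <-> 2*x = cnt + tot + 8)) -> (tot <= -9 -> 2*tot >= -2)).
Before the if: ((not (2*t <= -3)) -> ((2*q + tot >= -6 -> (tot <= -9 -> 2*tot >= -2)) and ((not (2*q + tot >= -6)) -> (tot <= -9 -> 2*tot >= -2)))) and (2*t <= -3 -> (((tot <= -3 <-> 2*x = cnt + tot + 8) -> (tot <= -9 -> 2*tot >= -2)) and ((not (tot <= -3 <-> 2*x = cnt + tot + 8)) -> (tot <= -9 -> 2*tot >= -2))))
Before t := cnt + 5: ((not (2*cnt <= -13)) -> ((2*q + tot >= -6 -> (tot <= -9 -> 2*tot >= -2)) and ((not (2*q + tot >= -6)) -> (tot <= -9 -> 2*tot >= -2)))) and (2*cnt <= -13 -> (((tot <= -3 <-> 2*x = cnt + tot + 8) -> (tot <= -9 -> 2*tot >= -2)) and ((not (tot <= -3 <-> 2*x = cnt + tot + 8)) -> (tot <= -9 -> 2*tot >= -2))))
Before skip: ((not (2*cnt <= -13)) -> ((2*q + tot >= -6 -> (tot <= -9 -> 2*tot >= -2)) and ((not (2*q + tot >= -6)) -> (tot <= -9 -> 2*tot >= -2)))) and (2*cnt <= -13 -> (((tot <= -3 <-> 2*x = cnt + tot + 8) -> (tot <= -9 -> 2*tot >= -2)) and ((not (tot <= -3 <-> 2*x = cnt + tot + 8)) -> (tot <= -9 -> 2*tot >= -2))))
Before tot := tot + 4: ((not (2*cnt <= -13)) -> ((2*q + tot >= -10 -> (tot <= -13 -> 2*tot >= -10)) and ((not (2*q + tot >= -10)) -> (tot <= -13 -> 2*tot >= -10)))) and (2*cnt <= -13 -> (((tot <= -7 <-> 2*x = cnt + tot + 12) -> (tot <= -13 -> 2*tot >= -10)) and ((not (tot <= -7 <-> 2*x = cnt + tot + 12)) -> (tot <= -13 -> 2*tot >= -10))))
Answer: WP = ((not (2*cnt <= -13)) -> ((2*q + tot >= -10 -> (tot <= -13 -> 2*tot >= -10)) and ((not (2*q + tot >= -10)) -> (tot <= -13 -> 2*tot >= -10)))) and (2*cnt <= -13 -> (((tot <= -7 <-> 2*x = cnt + tot + 12) -> (tot <= -13 -> 2*tot >= -10)) and ((not (tot <= -7 <-> 2*x = cnt + tot + 12)) -> (tot <= -13 -> 2*tot >= -10))))


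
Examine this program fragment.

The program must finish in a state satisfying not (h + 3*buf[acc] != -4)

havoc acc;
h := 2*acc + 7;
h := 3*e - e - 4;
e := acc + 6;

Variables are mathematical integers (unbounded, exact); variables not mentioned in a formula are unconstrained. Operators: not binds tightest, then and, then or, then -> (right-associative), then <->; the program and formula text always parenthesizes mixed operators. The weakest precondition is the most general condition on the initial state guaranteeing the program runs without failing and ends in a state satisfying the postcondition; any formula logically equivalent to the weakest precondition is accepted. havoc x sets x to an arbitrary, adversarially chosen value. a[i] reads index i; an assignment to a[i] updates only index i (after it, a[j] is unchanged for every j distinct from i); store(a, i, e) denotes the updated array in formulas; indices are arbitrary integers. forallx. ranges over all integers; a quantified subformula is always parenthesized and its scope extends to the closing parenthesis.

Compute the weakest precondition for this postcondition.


Working backward. After the program, the postcondition not (h + 3*buf[acc] != -4) must hold; in canonical form it is not (3*buf[acc] + h != -4).
Before e := acc + 6: not (3*buf[acc] + h != -4)
Before h := 3*e - e - 4: not (3*buf[acc] + 2*e != 0)
Before h := 2*acc + 7: not (3*buf[acc] + 2*e != 0)
Before havoc acc: forall acc_1. (not (3*buf[acc_1] + 2*e != 0))
Answer: WP = forall acc_1. (not (3*buf[acc_1] + 2*e != 0))


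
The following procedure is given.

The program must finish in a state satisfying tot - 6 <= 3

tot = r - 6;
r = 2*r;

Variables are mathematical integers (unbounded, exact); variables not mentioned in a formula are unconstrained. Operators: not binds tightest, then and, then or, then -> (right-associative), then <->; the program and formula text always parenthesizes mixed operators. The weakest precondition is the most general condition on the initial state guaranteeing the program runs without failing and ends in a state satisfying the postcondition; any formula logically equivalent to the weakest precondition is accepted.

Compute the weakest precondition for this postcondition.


Working backward. After the program, the postcondition tot - 6 <= 3 must hold; in canonical form it is tot <= 9.
Before r := 2*r: tot <= 9
Before tot := r - 6: r <= 15
Answer: WP = r <= 15


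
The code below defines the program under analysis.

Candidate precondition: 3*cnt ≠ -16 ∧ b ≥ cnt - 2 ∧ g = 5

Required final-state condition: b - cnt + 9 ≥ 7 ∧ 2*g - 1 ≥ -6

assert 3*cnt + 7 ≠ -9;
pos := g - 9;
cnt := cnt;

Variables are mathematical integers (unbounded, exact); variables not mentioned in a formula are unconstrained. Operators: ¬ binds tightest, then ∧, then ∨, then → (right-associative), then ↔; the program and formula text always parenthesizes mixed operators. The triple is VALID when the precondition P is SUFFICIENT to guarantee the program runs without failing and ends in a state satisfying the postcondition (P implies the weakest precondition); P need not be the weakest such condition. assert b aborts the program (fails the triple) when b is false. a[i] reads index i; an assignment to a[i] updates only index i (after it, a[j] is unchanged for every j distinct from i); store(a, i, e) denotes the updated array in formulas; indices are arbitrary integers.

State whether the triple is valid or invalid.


Working backward. After the program, the postcondition b - cnt + 9 ≥ 7 ∧ 2*g - 1 ≥ -6 must hold; in canonical form it is b ≥ cnt - 2 ∧ 2*g ≥ -5.
Before cnt := cnt: b ≥ cnt - 2 ∧ 2*g ≥ -5
Before pos := g - 9: b ≥ cnt - 2 ∧ 2*g ≥ -5
Before assert 3*cnt + 7 ≠ -9: 3*cnt ≠ -16 ∧ b ≥ cnt - 2 ∧ 2*g ≥ -5
The weakest precondition is 3*cnt ≠ -16 ∧ b ≥ cnt - 2 ∧ 2*g ≥ -5.
Check whether 3*cnt ≠ -16 ∧ b ≥ cnt - 2 ∧ g = 5 implies it.
Every state satisfying the precondition satisfies the weakest precondition: the implication holds.
Answer: valid


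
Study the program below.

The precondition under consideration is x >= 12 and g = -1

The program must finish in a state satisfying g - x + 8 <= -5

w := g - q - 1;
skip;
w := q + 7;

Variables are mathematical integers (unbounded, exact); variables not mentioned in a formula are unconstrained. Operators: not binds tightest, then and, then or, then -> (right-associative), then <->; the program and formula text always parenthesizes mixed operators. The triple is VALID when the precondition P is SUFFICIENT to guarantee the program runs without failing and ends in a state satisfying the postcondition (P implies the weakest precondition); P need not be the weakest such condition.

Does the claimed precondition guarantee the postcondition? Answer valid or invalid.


Working backward. After the program, the postcondition g - x + 8 <= -5 must hold; in canonical form it is g <= x - 13.
Before w := q + 7: g <= x - 13
Before skip: g <= x - 13
Before w := g - q - 1: g <= x - 13
The weakest precondition is g <= x - 13.
Check whether x >= 12 and g = -1 implies it.
Every state satisfying the precondition satisfies the weakest precondition: the implication holds.
Answer: valid


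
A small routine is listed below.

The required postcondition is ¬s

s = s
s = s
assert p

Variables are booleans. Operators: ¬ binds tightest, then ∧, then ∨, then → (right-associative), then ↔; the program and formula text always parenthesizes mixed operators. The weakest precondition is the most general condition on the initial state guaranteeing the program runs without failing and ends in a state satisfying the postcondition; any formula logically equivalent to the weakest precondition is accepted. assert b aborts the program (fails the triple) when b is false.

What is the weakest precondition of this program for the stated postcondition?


Working backward. After the program, ¬s must hold.
Before assert p: p ∧ (¬s)
Before s := s: p ∧ (¬s)
Before s := s: p ∧ (¬s)
Answer: WP = p ∧ (¬s)


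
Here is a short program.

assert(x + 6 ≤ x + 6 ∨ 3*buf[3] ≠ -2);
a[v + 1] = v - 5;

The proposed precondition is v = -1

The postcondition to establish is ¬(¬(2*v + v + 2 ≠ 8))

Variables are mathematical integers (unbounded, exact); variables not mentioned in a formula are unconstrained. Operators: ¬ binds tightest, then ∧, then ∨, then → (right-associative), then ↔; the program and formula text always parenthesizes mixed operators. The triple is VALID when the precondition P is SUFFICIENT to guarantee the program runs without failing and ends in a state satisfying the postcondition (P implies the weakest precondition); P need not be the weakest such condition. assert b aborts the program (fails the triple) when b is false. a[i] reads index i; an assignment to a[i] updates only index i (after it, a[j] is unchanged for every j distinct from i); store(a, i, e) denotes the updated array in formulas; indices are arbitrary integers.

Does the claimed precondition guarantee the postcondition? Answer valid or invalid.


Working backward. After the program, the postcondition ¬(¬(2*v + v + 2 ≠ 8)) must hold; in canonical form it is 3*v ≠ 6.
Before a[v + 1] := v - 5: 3*v ≠ 6
Before assert x + 6 ≤ x + 6 ∨ 3*buf[3] ≠ -2: 3*v ≠ 6
The weakest precondition is 3*v ≠ 6.
Check whether v = -1 implies it.
Every state satisfying the precondition satisfies the weakest precondition: the implication holds.
Answer: valid


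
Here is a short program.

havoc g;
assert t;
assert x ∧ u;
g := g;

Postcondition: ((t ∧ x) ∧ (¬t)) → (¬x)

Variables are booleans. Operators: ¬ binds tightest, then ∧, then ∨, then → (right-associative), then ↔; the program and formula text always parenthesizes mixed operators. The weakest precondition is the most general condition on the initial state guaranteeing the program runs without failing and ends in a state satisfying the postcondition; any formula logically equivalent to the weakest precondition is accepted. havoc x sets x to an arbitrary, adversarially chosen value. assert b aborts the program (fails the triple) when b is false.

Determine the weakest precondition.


Working backward. After the program, the postcondition ((t ∧ x) ∧ (¬t)) → (¬x) must hold; in canonical form it is true.
Before g := g: true
Before assert x ∧ u: x ∧ u
Before assert t: t ∧ x ∧ u
Before havoc g: t ∧ x ∧ u
Answer: WP = t ∧ x ∧ u


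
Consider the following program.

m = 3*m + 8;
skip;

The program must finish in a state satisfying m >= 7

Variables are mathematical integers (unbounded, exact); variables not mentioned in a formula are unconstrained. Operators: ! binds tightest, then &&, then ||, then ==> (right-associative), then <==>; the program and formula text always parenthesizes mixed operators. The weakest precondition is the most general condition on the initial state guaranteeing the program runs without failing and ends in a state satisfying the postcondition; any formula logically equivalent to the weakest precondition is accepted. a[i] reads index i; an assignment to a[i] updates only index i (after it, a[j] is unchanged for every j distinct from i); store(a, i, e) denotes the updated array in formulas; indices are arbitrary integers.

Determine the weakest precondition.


Working backward. After the program, m >= 7 must hold.
Before skip: m >= 7
Before m := 3*m + 8: 3*m >= -1
Answer: WP = 3*m >= -1


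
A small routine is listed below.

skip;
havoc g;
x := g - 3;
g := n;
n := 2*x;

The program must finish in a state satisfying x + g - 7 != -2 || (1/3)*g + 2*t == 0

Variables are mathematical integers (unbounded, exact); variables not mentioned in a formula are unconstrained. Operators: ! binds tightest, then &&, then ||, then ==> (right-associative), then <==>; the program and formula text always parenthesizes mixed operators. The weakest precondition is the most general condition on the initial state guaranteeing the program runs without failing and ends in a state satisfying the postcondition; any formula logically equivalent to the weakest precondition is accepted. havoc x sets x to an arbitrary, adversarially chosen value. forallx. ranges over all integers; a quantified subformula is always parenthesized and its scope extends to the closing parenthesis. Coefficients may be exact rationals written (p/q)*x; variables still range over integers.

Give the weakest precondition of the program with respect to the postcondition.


Working backward. After the program, the postcondition x + g - 7 != -2 || (1/3)*g + 2*t == 0 must hold; in canonical form it is g + x != 5 || (1/3)*g + 2*t == 0.
Before n := 2*x: g + x != 5 || (1/3)*g + 2*t == 0
Before g := n: n + x != 5 || (1/3)*n + 2*t == 0
Before x := g - 3: g + n != 8 || (1/3)*n + 2*t == 0
Before havoc g: forall g_1. (g_1 + n != 8 || (1/3)*n + 2*t == 0)
Before skip: forall g_1. (g_1 + n != 8 || (1/3)*n + 2*t == 0)
Answer: WP = forall g_1. (g_1 + n != 8 || (1/3)*n + 2*t == 0)


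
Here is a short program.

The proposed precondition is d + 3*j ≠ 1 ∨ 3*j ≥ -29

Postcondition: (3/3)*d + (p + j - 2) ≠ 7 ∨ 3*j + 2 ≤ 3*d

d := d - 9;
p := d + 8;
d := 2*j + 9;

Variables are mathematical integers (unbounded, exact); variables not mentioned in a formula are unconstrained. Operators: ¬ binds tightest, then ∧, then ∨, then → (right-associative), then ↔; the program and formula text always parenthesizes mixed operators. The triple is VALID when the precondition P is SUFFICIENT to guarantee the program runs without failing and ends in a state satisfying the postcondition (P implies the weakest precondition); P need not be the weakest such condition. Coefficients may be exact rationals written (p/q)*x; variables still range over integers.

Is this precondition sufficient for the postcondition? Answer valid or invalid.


Working backward. After the program, the postcondition (3/3)*d + (p + j - 2) ≠ 7 ∨ 3*j + 2 ≤ 3*d must hold; in canonical form it is d + j + p ≠ 9 ∨ 3*j ≤ 3*d - 2.
Before d := 2*j + 9: 3*j + p ≠ 0 ∨ 3*j ≥ -25
Before p := d + 8: d + 3*j ≠ -8 ∨ 3*j ≥ -25
Before d := d - 9: d + 3*j ≠ 1 ∨ 3*j ≥ -25
The weakest precondition is d + 3*j ≠ 1 ∨ 3*j ≥ -25.
Check whether d + 3*j ≠ 1 ∨ 3*j ≥ -29 implies it.
Countermodel: at the initial state d = 28, j = -9, the precondition holds but the weakest precondition fails.
Answer: invalid


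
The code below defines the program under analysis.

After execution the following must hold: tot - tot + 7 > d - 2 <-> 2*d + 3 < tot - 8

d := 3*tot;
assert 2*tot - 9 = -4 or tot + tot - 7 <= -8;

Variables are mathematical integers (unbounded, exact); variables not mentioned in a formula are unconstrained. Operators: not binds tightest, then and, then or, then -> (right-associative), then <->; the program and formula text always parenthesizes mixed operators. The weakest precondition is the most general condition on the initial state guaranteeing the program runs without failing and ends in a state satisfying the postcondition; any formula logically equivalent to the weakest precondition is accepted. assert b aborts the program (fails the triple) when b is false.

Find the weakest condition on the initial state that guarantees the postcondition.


Working backward. After the program, the postcondition tot - tot + 7 > d - 2 <-> 2*d + 3 < tot - 8 must hold; in canonical form it is d < 9 <-> 2*d < tot - 11.
Before assert 2*tot - 9 = -4 or tot + tot - 7 <= -8: (2*tot = 5 or 2*tot <= -1) and (d < 9 <-> 2*d < tot - 11)
Before d := 3*tot: (2*tot = 5 or 2*tot <= -1) and (3*tot < 9 <-> 5*tot < -11)
Answer: WP = (2*tot = 5 or 2*tot <= -1) and (3*tot < 9 <-> 5*tot < -11)


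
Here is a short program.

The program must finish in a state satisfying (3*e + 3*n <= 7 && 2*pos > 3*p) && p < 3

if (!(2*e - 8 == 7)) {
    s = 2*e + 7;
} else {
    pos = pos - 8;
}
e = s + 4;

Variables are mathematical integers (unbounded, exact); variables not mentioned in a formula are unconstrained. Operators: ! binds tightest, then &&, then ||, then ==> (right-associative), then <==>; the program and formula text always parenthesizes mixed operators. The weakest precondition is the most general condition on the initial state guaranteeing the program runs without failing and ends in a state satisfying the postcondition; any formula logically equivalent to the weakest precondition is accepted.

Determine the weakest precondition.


Working backward. After the program, the postcondition (3*e + 3*n <= 7 && 2*pos > 3*p) && p < 3 must hold; in canonical form it is 3*e + 3*n <= 7 && 2*pos > 3*p && p < 3.
Before e := s + 4: 3*n + 3*s <= -5 && 2*pos > 3*p && p < 3
Then branch requires 6*e + 3*n <= -26 && 2*pos > 3*p && p < 3; else branch requires 3*n + 3*s <= -5 && 2*pos > 3*p + 16 && p < 3.
Before the if: ((!(2*e == 15)) ==> (6*e + 3*n <= -26 && 2*pos > 3*p && p < 3)) && (2*e == 15 ==> (3*n + 3*s <= -5 && 2*pos > 3*p + 16 && p < 3))
Answer: WP = ((!(2*e == 15)) ==> (6*e + 3*n <= -26 && 2*pos > 3*p && p < 3)) && (2*e == 15 ==> (3*n + 3*s <= -5 && 2*pos > 3*p + 16 && p < 3))


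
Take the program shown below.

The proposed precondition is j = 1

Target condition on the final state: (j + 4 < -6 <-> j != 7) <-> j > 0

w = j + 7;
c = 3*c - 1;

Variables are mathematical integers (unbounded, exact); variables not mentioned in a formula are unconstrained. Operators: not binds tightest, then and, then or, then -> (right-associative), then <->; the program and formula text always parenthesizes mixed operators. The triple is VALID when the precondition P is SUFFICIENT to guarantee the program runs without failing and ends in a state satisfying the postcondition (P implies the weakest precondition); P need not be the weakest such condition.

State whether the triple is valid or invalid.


Working backward. After the program, the postcondition (j + 4 < -6 <-> j != 7) <-> j > 0 must hold; in canonical form it is (j < -10 <-> j != 7) <-> j > 0.
Before c := 3*c - 1: (j < -10 <-> j != 7) <-> j > 0
Before w := j + 7: (j < -10 <-> j != 7) <-> j > 0
The weakest precondition is (j < -10 <-> j != 7) <-> j > 0.
Check whether j = 1 implies it.
Countermodel: at the initial state j = 1, the precondition holds but the weakest precondition fails.
Answer: invalid


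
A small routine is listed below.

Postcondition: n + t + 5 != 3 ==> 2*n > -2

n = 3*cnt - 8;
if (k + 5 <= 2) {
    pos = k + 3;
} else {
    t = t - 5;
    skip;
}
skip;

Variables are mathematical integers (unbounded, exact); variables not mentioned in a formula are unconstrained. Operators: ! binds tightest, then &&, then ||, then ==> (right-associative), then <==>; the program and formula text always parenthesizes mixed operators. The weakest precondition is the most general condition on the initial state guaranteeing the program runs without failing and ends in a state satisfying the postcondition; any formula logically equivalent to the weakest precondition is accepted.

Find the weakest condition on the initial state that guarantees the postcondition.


Working backward. After the program, the postcondition n + t + 5 != 3 ==> 2*n > -2 must hold; in canonical form it is n + t != -2 ==> 2*n > -2.
Before skip: n + t != -2 ==> 2*n > -2
Then branch requires n + t != -2 ==> 2*n > -2; else branch requires n + t != 3 ==> 2*n > -2.
Before the if: (k <= -3 ==> (n + t != -2 ==> 2*n > -2)) && ((!(k <= -3)) ==> (n + t != 3 ==> 2*n > -2))
Before n := 3*cnt - 8: (k <= -3 ==> (3*cnt + t != 6 ==> 6*cnt > 14)) && ((!(k <= -3)) ==> (3*cnt + t != 11 ==> 6*cnt > 14))
Answer: WP = (k <= -3 ==> (3*cnt + t != 6 ==> 6*cnt > 14)) && ((!(k <= -3)) ==> (3*cnt + t != 11 ==> 6*cnt > 14))


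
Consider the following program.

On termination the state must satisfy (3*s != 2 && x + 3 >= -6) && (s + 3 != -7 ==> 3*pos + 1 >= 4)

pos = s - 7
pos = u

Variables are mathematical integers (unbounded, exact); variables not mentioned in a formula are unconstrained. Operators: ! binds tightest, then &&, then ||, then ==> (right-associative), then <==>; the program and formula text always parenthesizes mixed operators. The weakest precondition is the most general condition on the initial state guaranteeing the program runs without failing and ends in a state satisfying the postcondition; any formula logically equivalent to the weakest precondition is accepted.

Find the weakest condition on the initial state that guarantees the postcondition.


Working backward. After the program, the postcondition (3*s != 2 && x + 3 >= -6) && (s + 3 != -7 ==> 3*pos + 1 >= 4) must hold; in canonical form it is 3*s != 2 && x >= -9 && (s != -10 ==> 3*pos >= 3).
Before pos := u: 3*s != 2 && x >= -9 && (s != -10 ==> 3*u >= 3)
Before pos := s - 7: 3*s != 2 && x >= -9 && (s != -10 ==> 3*u >= 3)
Answer: WP = 3*s != 2 && x >= -9 && (s != -10 ==> 3*u >= 3)


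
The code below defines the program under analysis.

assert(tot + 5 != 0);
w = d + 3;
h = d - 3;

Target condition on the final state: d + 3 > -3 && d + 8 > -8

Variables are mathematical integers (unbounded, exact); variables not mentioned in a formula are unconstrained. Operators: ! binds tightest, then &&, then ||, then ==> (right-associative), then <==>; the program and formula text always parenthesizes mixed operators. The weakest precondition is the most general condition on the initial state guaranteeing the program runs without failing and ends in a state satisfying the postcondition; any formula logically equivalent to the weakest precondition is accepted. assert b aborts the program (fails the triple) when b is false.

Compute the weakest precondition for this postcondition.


Working backward. After the program, the postcondition d + 3 > -3 && d + 8 > -8 must hold; in canonical form it is d > -6 && d > -16.
Before h := d - 3: d > -6 && d > -16
Before w := d + 3: d > -6 && d > -16
Before assert tot + 5 != 0: tot != -5 && d > -6 && d > -16
Answer: WP = tot != -5 && d > -6 && d > -16


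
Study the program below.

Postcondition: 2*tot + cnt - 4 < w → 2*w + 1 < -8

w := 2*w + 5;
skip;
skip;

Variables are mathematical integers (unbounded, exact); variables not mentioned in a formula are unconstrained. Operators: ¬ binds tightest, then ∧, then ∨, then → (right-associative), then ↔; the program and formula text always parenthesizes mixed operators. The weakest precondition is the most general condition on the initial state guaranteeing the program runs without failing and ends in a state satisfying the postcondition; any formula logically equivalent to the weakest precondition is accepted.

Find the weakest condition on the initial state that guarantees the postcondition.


Working backward. After the program, the postcondition 2*tot + cnt - 4 < w → 2*w + 1 < -8 must hold; in canonical form it is cnt + 2*tot < w + 4 → 2*w < -9.
Before skip: cnt + 2*tot < w + 4 → 2*w < -9
Before skip: cnt + 2*tot < w + 4 → 2*w < -9
Before w := 2*w + 5: cnt + 2*tot < 2*w + 9 → 4*w < -19
Answer: WP = cnt + 2*tot < 2*w + 9 → 4*w < -19


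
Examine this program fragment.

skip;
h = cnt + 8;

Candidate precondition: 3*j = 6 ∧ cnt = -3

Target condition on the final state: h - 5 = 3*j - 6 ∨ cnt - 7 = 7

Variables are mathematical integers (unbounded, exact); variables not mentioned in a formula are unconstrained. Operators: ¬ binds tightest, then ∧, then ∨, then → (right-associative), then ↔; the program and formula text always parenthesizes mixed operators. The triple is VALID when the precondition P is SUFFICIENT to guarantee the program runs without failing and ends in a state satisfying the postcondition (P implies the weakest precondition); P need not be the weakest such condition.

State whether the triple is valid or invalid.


Working backward. After the program, the postcondition h - 5 = 3*j - 6 ∨ cnt - 7 = 7 must hold; in canonical form it is h = 3*j - 1 ∨ cnt = 14.
Before h := cnt + 8: cnt = 3*j - 9 ∨ cnt = 14
Before skip: cnt = 3*j - 9 ∨ cnt = 14
The weakest precondition is cnt = 3*j - 9 ∨ cnt = 14.
Check whether 3*j = 6 ∧ cnt = -3 implies it.
Every state satisfying the precondition satisfies the weakest precondition: the implication holds.
Answer: valid


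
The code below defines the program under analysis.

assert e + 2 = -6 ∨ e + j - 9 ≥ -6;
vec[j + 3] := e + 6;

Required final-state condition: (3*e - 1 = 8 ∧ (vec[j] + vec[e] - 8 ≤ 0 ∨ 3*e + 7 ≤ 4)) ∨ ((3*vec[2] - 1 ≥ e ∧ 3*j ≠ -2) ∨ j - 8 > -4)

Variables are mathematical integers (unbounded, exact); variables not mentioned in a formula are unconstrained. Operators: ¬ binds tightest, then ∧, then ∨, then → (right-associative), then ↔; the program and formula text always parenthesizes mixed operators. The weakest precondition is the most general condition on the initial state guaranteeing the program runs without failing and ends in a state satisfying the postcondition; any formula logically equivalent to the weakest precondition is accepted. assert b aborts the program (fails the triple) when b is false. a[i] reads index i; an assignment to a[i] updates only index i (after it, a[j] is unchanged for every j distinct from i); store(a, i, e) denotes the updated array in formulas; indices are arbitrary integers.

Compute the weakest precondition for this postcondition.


Working backward. After the program, the postcondition (3*e - 1 = 8 ∧ (vec[j] + vec[e] - 8 ≤ 0 ∨ 3*e + 7 ≤ 4)) ∨ ((3*vec[2] - 1 ≥ e ∧ 3*j ≠ -2) ∨ j - 8 > -4) must hold; in canonical form it is (3*e = 9 ∧ (vec[e] + vec[j] ≤ 8 ∨ 3*e ≤ -3)) ∨ (3*vec[2] ≥ e + 1 ∧ 3*j ≠ -2) ∨ j > 4.
Before vec[j + 3] := e + 6: (3*e = 9 ∧ (store(vec, j + 3, e + 6)[e] + store(vec, j + 3, e + 6)[j] ≤ 8 ∨ 3*e ≤ -3)) ∨ (3*store(vec, j + 3, e + 6)[2] ≥ e + 1 ∧ 3*j ≠ -2) ∨ j > 4
Before assert e + 2 = -6 ∨ e + j - 9 ≥ -6: (e = -8 ∨ e + j ≥ 3) ∧ ((3*e = 9 ∧ (store(vec, j + 3, e + 6)[e] + store(vec, j + 3, e + 6)[j] ≤ 8 ∨ 3*e ≤ -3)) ∨ (3*store(vec, j + 3, e + 6)[2] ≥ e + 1 ∧ 3*j ≠ -2) ∨ j > 4)
Answer: WP = (e = -8 ∨ e + j ≥ 3) ∧ ((3*e = 9 ∧ (store(vec, j + 3, e + 6)[e] + store(vec, j + 3, e + 6)[j] ≤ 8 ∨ 3*e ≤ -3)) ∨ (3*store(vec, j + 3, e + 6)[2] ≥ e + 1 ∧ 3*j ≠ -2) ∨ j > 4)


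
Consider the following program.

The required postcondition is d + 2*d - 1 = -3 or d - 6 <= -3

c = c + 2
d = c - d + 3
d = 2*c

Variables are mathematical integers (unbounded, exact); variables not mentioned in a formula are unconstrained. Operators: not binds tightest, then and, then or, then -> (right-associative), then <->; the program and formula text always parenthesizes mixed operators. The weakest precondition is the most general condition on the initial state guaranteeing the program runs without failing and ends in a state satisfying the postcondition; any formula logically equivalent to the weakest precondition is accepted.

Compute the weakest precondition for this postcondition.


Working backward. After the program, the postcondition d + 2*d - 1 = -3 or d - 6 <= -3 must hold; in canonical form it is 3*d = -2 or d <= 3.
Before d := 2*c: 6*c = -2 or 2*c <= 3
Before d := c - d + 3: 6*c = -2 or 2*c <= 3
Before c := c + 2: 6*c = -14 or 2*c <= -1
Answer: WP = 6*c = -14 or 2*c <= -1


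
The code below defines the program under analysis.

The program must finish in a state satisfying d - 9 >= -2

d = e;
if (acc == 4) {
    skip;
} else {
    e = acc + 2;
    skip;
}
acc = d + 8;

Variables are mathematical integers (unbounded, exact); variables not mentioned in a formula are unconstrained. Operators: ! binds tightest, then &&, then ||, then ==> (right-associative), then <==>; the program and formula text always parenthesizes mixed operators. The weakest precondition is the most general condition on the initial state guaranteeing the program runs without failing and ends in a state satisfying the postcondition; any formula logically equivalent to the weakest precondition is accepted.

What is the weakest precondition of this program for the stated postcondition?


Working backward. After the program, the postcondition d - 9 >= -2 must hold; in canonical form it is d >= 7.
Before acc := d + 8: d >= 7
Then branch requires d >= 7; else branch requires d >= 7.
Before the if: (acc == 4 ==> d >= 7) && ((!(acc == 4)) ==> d >= 7)
Before d := e: (acc == 4 ==> e >= 7) && ((!(acc == 4)) ==> e >= 7)
Answer: WP = (acc == 4 ==> e >= 7) && ((!(acc == 4)) ==> e >= 7)


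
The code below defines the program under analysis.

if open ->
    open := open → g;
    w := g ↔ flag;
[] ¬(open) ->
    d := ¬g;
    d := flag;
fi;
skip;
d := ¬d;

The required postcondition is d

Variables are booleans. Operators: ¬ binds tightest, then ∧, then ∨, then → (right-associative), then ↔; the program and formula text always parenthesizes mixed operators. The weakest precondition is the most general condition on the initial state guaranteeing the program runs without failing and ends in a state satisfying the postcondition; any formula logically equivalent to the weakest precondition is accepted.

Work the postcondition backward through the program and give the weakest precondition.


Working backward. After the program, d must hold.
Before d := ¬d: ¬d
Before skip: ¬d
Then branch requires ¬d; else branch requires ¬flag.
Before the if: (open → (¬d)) ∧ ((¬open) → (¬flag))
Answer: WP = (open → (¬d)) ∧ ((¬open) → (¬flag))


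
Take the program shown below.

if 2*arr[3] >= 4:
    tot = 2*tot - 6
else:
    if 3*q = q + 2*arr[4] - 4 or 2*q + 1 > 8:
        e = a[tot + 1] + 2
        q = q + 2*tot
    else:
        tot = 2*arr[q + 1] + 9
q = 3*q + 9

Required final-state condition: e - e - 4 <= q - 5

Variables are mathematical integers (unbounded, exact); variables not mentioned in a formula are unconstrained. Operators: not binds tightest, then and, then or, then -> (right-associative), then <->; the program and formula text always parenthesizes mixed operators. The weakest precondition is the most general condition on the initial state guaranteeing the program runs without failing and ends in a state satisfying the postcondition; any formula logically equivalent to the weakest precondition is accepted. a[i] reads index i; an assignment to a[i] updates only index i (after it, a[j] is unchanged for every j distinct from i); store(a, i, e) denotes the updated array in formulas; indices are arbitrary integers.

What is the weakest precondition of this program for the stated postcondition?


Working backward. After the program, the postcondition e - e - 4 <= q - 5 must hold; in canonical form it is q >= 1.
Before q := 3*q + 9: 3*q >= -8
Then branch requires 3*q >= -8; else branch requires ((2*q = 2*arr[4] - 4 or 2*q > 7) -> 3*q + 6*tot >= -8) and ((not (2*q = 2*arr[4] - 4 or 2*q > 7)) -> 3*q >= -8).
Before the if: (2*arr[3] >= 4 -> 3*q >= -8) and ((not (2*arr[3] >= 4)) -> (((2*q = 2*arr[4] - 4 or 2*q > 7) -> 3*q + 6*tot >= -8) and ((not (2*q = 2*arr[4] - 4 or 2*q > 7)) -> 3*q >= -8)))
Answer: WP = (2*arr[3] >= 4 -> 3*q >= -8) and ((not (2*arr[3] >= 4)) -> (((2*q = 2*arr[4] - 4 or 2*q > 7) -> 3*q + 6*tot >= -8) and ((not (2*q = 2*arr[4] - 4 or 2*q > 7)) -> 3*q >= -8)))


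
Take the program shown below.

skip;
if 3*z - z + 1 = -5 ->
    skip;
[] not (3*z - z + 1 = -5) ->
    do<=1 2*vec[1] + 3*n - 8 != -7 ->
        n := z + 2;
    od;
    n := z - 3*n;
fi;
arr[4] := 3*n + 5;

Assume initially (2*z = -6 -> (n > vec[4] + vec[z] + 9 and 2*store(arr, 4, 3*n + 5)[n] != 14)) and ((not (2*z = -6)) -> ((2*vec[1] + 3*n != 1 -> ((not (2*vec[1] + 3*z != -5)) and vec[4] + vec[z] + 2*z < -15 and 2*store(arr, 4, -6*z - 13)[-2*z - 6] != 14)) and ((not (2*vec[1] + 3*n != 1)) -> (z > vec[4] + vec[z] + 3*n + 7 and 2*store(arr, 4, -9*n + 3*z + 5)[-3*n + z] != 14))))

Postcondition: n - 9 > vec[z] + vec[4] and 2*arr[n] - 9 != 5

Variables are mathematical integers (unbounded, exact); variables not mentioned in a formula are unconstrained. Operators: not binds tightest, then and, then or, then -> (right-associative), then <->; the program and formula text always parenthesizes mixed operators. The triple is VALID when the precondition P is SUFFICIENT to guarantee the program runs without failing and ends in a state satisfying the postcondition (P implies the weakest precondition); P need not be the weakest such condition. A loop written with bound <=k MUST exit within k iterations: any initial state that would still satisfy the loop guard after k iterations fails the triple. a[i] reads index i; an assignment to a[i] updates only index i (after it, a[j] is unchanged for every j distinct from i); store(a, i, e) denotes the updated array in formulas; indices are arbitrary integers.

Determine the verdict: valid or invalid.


Working backward. After the program, the postcondition n - 9 > vec[z] + vec[4] and 2*arr[n] - 9 != 5 must hold; in canonical form it is n > vec[4] + vec[z] + 9 and 2*arr[n] != 14.
Before arr[4] := 3*n + 5: n > vec[4] + vec[z] + 9 and 2*store(arr, 4, 3*n + 5)[n] != 14
Then branch requires n > vec[4] + vec[z] + 9 and 2*store(arr, 4, 3*n + 5)[n] != 14; else branch requires (2*vec[1] + 3*n != 1 -> ((not (2*vec[1] + 3*z != -5)) and vec[4] + vec[z] + 2*z < -15 and 2*store(arr, 4, -6*z - 13)[-2*z - 6] != 14)) and ((not (2*vec[1] + 3*n != 1)) -> (z > vec[4] + vec[z] + 3*n + 9 and 2*store(arr, 4, -9*n + 3*z + 5)[-3*n + z] != 14)).
Before the if: (2*z = -6 -> (n > vec[4] + vec[z] + 9 and 2*store(arr, 4, 3*n + 5)[n] != 14)) and ((not (2*z = -6)) -> ((2*vec[1] + 3*n != 1 -> ((not (2*vec[1] + 3*z != -5)) and vec[4] + vec[z] + 2*z < -15 and 2*store(arr, 4, -6*z - 13)[-2*z - 6] != 14)) and ((not (2*vec[1] + 3*n != 1)) -> (z > vec[4] + vec[z] + 3*n + 9 and 2*store(arr, 4, -9*n + 3*z + 5)[-3*n + z] != 14))))
Before skip: (2*z = -6 -> (n > vec[4] + vec[z] + 9 and 2*store(arr, 4, 3*n + 5)[n] != 14)) and ((not (2*z = -6)) -> ((2*vec[1] + 3*n != 1 -> ((not (2*vec[1] + 3*z != -5)) and vec[4] + vec[z] + 2*z < -15 and 2*store(arr, 4, -6*z - 13)[-2*z - 6] != 14)) and ((not (2*vec[1] + 3*n != 1)) -> (z > vec[4] + vec[z] + 3*n + 9 and 2*store(arr, 4, -9*n + 3*z + 5)[-3*n + z] != 14))))
The weakest precondition is (2*z = -6 -> (n > vec[4] + vec[z] + 9 and 2*store(arr, 4, 3*n + 5)[n] != 14)) and ((not (2*z = -6)) -> ((2*vec[1] + 3*n != 1 -> ((not (2*vec[1] + 3*z != -5)) and vec[4] + vec[z] + 2*z < -15 and 2*store(arr, 4, -6*z - 13)[-2*z - 6] != 14)) and ((not (2*vec[1] + 3*n != 1)) -> (z > vec[4] + vec[z] + 3*n + 9 and 2*store(arr, 4, -9*n + 3*z + 5)[-3*n + z] != 14)))).
Check whether (2*z = -6 -> (n > vec[4] + vec[z] + 9 and 2*store(arr, 4, 3*n + 5)[n] != 14)) and ((not (2*z = -6)) -> ((2*vec[1] + 3*n != 1 -> ((not (2*vec[1] + 3*z != -5)) and vec[4] + vec[z] + 2*z < -15 and 2*store(arr, 4, -6*z - 13)[-2*z - 6] != 14)) and ((not (2*vec[1] + 3*n != 1)) -> (z > vec[4] + vec[z] + 3*n + 7 and 2*store(arr, 4, -9*n + 3*z + 5)[-3*n + z] != 14)))) implies it.
Countermodel: at the initial state arr = {[-6] = 18, [-1] = 18, [0] = 18, [1] = 18, [3] = 22, [4] = 18, elsewhere 18}, n = -1, vec = {[-6] = 6, [-1] = 6, [0] = 30152, [1] = 2, [3] = 6, [4] = -30157, elsewhere 6}, z = 0, the precondition holds but the weakest precondition fails.
Answer: invalid
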